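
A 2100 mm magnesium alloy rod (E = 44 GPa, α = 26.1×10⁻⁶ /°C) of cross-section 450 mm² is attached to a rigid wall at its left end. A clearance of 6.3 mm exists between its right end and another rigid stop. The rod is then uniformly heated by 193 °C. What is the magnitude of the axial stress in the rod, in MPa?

σ ≈ 89.6 MPa (compressive)

If the wall were absent the rod would grow by αΔT L = 26.1×10⁻⁶ × 193 × 2100 = 10.58 mm.
The gap closes (δ_free > 6.3 mm) and the wall then resists a further 10.58 − 6.3 = 4.278 mm of expansion.
Compatibility: PL/(AE) = 4.278 mm, so σ = P/A = E × (4.278/2100) = 89.64 MPa.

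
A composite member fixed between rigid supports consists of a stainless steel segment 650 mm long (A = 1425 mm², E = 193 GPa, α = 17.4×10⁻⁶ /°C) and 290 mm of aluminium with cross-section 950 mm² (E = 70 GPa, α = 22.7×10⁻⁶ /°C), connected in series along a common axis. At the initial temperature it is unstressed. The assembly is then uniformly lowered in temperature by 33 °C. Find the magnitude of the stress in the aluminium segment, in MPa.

σ ≈ 92.4 MPa (tensile)

With the walls removed the bar would change length by δ_free = Σ αᵢΔT Lᵢ = 17.4×10⁻⁶×33×650 + 22.7×10⁻⁶×33×290 = 0.5905 mm.
The walls prevent any net length change, so an axial force P (same in every segment) develops. Compatibility: P · Σ Lᵢ/(AᵢEᵢ) = δ_free.
The series flexibility is Σ Lᵢ/(AᵢEᵢ) = 650/(1425×193×10³) + 290/(950×70×10³) = 6.724×10⁻⁶ mm/N.
Hence P = δ_free / Σ(L/AE) = 0.5905/6.724×10⁻⁶ = 87.81 kN (tensile).
σ_{aluminium} = P / A = 87810 / 950 = 92.43 MPa.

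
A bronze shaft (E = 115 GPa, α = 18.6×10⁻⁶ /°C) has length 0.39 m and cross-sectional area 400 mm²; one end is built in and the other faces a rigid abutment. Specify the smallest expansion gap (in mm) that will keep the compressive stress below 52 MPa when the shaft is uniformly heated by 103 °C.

With no wall the shaft would lengthen by αΔT L = 18.6×10⁻⁶ × 103 × 390 = 0.7472 mm.
At the allowable stress the elastic shortening the wall may impose is σL/E = 52 × 390 / (115×10³) = 0.1763 mm.
So the gap has to take up the difference, g_min = δ_free − σL/E = 0.7472 − 0.1763 = 0.5708 mm.

g ≈ 0.571 mm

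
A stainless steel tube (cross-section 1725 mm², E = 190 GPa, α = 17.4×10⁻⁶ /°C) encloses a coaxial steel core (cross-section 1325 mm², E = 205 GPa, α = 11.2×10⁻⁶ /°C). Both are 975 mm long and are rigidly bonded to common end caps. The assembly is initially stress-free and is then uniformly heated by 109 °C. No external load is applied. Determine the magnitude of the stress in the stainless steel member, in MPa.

σ ≈ 58.2 MPa (compressive)

The stainless steel has the larger α, so on heating it would change length more than the steel if both were free. The rigid plates force a common final length, so the stainless steel is put into compression and the steel into tension, with equal and opposite forces P (no external load).
Equating the net (thermal + elastic) strains gives |α₁ − α₂|·ΔT = P·[1/(A₁E₁) + 1/(A₂E₂)].
|α₁ − α₂|·ΔT = 6.2×10⁻⁶ × 109 = 0.0006758.
1/(A₁E₁) + 1/(A₂E₂) = 1/(1725×190×10³) + 1/(1325×205×10³) = 6.733×10⁻⁹ N⁻¹.
P = 0.0006758 / 6.733×10⁻⁹ = 100400 N = 100.4 kN.
σ_{stainless steel} = P/A₁ = 100400/1725 = 58.19 MPa, compressive.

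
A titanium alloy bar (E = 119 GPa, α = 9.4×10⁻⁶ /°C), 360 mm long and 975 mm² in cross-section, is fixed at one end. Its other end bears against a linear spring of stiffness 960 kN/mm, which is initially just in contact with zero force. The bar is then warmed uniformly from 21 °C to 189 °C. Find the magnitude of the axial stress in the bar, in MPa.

σ ≈ 141 MPa (compressive)

Free thermal expansion: δ_free = αΔT L = 9.4×10⁻⁶ × 168 × 360 = 0.5685 mm.
Let P be the compressive force at the spring. The bar shortens elastically by PL/(AE) and the spring compresses by P/k; together these equal δ_free.
So P = δ_free / [L/(AE) + 1/k] = 0.5685 / [ 360/(975×119×10³) + 1/(960×10³) ].
P = 0.5685 / 4.144×10⁻⁶ = 137200 N.
σ = P/A = 137200/975 = 140.7 MPa.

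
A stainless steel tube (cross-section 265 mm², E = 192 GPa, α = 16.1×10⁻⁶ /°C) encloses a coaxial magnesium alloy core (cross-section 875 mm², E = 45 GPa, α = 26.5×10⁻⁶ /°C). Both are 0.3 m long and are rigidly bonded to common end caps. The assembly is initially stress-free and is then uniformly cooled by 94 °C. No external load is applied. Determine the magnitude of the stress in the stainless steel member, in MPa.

σ ≈ 81.9 MPa (compressive)

Equilibrium of a rigid end plate with no external load gives equal and opposite internal forces ±P in the two members. Since α_{magnesium alloy} > α_{stainless steel}, cooling drives the magnesium alloy into tension and the stainless steel into compression.
Equating the net (thermal + elastic) strains gives |α₁ − α₂|·ΔT = P·[1/(A₁E₁) + 1/(A₂E₂)].
|α₁ − α₂|·ΔT = 10.4×10⁻⁶ × 94 = 0.0009776.
1/(A₁E₁) + 1/(A₂E₂) = 1/(265×192×10³) + 1/(875×45×10³) = 4.505×10⁻⁸ N⁻¹.
P = 0.0009776 / 4.505×10⁻⁸ = 21700 N = 21.7 kN.
σ_{stainless steel} = P/A₁ = 21700/265 = 81.89 MPa, compressive.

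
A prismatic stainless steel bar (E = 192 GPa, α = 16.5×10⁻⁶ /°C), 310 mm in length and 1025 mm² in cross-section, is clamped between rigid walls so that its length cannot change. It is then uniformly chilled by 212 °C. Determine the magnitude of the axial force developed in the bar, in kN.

P ≈ 688 kN (tensile)

The ends cannot move, so σ = EαΔT = 192×10³ × 16.5×10⁻⁶ × 212 = 671.6 MPa.
P = AEαΔT = 1025 × 192×10³ × 16.5×10⁻⁶ × 212 = 688.4 kN (tensile).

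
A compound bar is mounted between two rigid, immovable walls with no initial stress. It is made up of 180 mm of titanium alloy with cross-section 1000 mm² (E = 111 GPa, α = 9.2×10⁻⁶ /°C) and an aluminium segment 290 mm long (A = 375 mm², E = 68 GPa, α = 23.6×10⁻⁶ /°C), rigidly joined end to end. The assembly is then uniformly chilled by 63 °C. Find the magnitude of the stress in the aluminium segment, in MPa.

If the supports were absent, the total length change would be Σ αᵢΔT Lᵢ = 9.2×10⁻⁶×63×180 + 23.6×10⁻⁶×63×290 = 0.5355 mm.
The walls prevent any net length change, so an axial force P (same in every segment) develops. Compatibility: P · Σ Lᵢ/(AᵢEᵢ) = δ_free.
Σ Lᵢ/(AᵢEᵢ) = 180/(1000×111×10³) + 290/(375×68×10³) = 1.299×10⁻⁵ mm/N.
P = 0.5355 / 1.299×10⁻⁵ = 41210 N = 41.21 kN, tensile.
σ_{aluminium} = P / A = 41210 / 375 = 109.9 MPa.

σ ≈ 110 MPa (tensile)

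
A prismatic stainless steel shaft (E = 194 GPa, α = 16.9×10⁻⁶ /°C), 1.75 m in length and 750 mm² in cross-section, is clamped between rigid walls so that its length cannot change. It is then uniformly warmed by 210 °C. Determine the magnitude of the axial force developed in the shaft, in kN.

Full restraint means ε = 0, so the stress is σ = EαΔT = 194×10³ × 16.9×10⁻⁶ × 210 = 688.5 MPa.
Then P = σA = 688.5 × 750 mm² = 516.4 kN, compressive.

P ≈ 516 kN (compressive)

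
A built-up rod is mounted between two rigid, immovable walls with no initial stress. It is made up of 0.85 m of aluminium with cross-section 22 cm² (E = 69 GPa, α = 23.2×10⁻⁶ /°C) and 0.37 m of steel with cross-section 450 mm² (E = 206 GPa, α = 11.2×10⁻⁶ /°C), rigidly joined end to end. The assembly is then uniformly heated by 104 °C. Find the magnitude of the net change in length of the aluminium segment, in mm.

|ΔL| ≈ 0.602 mm

If the supports were absent, the total length change would be Σ αᵢΔT Lᵢ = 23.2×10⁻⁶×104×850 + 11.2×10⁻⁶×104×370 = 2.482 mm.
Since the ends are fixed, an axial force P builds up, equal in every segment, with P · Σ Lᵢ/(AᵢEᵢ) = δ_free.
The series flexibility is Σ Lᵢ/(AᵢEᵢ) = 850/(2200×69×10³) + 370/(450×206×10³) = 9.591×10⁻⁶ mm/N.
P = 2.482 / 9.591×10⁻⁶ = 258800 N = 258.8 kN, compressive.
For the aluminium segment, free thermal change = 23.2×10⁻⁶×104×850 = 2.051 mm and elastic change from P = 258800×850/(2200×69×10³) = 1.449 mm; these oppose, so the net change is 0.602 mm (segment lengthens).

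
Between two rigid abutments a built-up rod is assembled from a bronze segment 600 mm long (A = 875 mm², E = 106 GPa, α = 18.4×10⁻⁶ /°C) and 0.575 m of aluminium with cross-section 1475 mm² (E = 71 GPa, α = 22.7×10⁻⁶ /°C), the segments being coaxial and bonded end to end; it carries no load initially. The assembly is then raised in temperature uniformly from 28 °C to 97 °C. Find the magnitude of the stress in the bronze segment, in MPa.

σ ≈ 159 MPa (compressive)

Free thermal expansion of the whole bar: Σ αᵢΔT Lᵢ = 18.4×10⁻⁶×69×600 + 22.7×10⁻⁶×69×575 = 1.662 mm.
Since the ends are fixed, an axial force P builds up, equal in every segment, with P · Σ Lᵢ/(AᵢEᵢ) = δ_free.
The series flexibility is Σ Lᵢ/(AᵢEᵢ) = 600/(875×106×10³) + 575/(1475×71×10³) = 1.196×10⁻⁵ mm/N.
Hence P = δ_free / Σ(L/AE) = 1.662/1.196×10⁻⁵ = 139 kN (compressive).
σ_{bronze} = P / A = 139000 / 875 = 158.9 MPa.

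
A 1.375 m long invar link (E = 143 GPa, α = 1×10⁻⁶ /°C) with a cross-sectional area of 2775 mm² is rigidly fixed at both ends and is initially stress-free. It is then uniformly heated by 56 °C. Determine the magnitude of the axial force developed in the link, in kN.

P ≈ 22.2 kN (compressive)

The ends cannot move, so σ = EαΔT = 143×10³ × 1×10⁻⁶ × 56 = 8.008 MPa.
Then P = σA = 8.008 × 2775 mm² = 22.22 kN, compressive.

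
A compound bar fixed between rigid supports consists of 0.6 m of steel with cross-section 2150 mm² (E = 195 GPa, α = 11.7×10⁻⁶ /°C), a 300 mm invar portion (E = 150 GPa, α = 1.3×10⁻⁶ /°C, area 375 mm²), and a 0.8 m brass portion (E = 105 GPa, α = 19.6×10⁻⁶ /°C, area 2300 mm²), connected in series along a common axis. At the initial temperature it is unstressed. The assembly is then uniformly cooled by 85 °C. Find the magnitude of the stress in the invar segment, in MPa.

Free thermal contraction of the whole bar: Σ αᵢΔT Lᵢ = 11.7×10⁻⁶×85×600 + 1.3×10⁻⁶×85×300 + 19.6×10⁻⁶×85×800 = 1.963 mm.
The rigid supports impose zero overall length change; the single axial force P common to all segments must satisfy P Σ Lᵢ/(AᵢEᵢ) = δ_free.
The series flexibility is Σ Lᵢ/(AᵢEᵢ) = 600/(2150×195×10³) + 300/(375×150×10³) + 800/(2300×105×10³) = 1.008×10⁻⁵ mm/N.
P = 1.963 / 1.008×10⁻⁵ = 194800 N = 194.8 kN, tensile.
σ_{invar} = P / A = 194800 / 375 = 519.4 MPa.

σ ≈ 519 MPa (tensile)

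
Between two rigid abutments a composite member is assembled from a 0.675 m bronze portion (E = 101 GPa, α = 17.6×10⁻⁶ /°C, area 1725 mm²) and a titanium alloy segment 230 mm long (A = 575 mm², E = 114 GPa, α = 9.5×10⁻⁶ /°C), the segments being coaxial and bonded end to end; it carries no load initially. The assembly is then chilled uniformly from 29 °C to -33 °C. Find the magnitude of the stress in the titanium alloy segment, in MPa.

With the walls removed the bar would change length by δ_free = Σ αᵢΔT Lᵢ = 17.6×10⁻⁶×62×675 + 9.5×10⁻⁶×62×230 = 0.872 mm.
The walls prevent any net length change, so an axial force P (same in every segment) develops. Compatibility: P · Σ Lᵢ/(AᵢEᵢ) = δ_free.
The series flexibility is Σ Lᵢ/(AᵢEᵢ) = 675/(1725×101×10³) + 230/(575×114×10³) = 7.383×10⁻⁶ mm/N.
So P = 0.872 / 7.383×10⁻⁶ = 118.1 kN, tensile.
σ_{titanium alloy} = P / A = 118100 / 575 = 205.4 MPa.

σ ≈ 205 MPa (tensile)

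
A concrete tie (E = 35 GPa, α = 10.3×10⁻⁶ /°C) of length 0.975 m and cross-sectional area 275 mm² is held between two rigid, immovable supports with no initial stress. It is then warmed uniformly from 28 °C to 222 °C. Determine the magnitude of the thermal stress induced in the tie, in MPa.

The supports are rigid, so the total axial strain is zero. The restrained thermal strain is ε = αΔT = 10.3×10⁻⁶ × 194 = 1998.2×10⁻⁶.
The stress required to suppress this strain is σ = Eε = 35×10³ × 1998.2×10⁻⁶ = 69.94 MPa, compressive since the tie is trying to expand.

σ ≈ 69.9 MPa (compressive)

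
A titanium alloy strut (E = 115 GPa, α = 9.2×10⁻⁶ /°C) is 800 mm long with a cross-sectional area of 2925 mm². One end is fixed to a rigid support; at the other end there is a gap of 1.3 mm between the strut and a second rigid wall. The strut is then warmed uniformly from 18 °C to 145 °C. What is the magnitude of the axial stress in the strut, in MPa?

Unrestrained expansion: δ_free = αΔT L = 9.2×10⁻⁶ × 127 × 800 = 0.9347 mm.
Since δ_free = 0.935 mm is less than the 1.3 mm gap, the strut never touches the wall. No axial force develops.

σ ≈ 0 MPa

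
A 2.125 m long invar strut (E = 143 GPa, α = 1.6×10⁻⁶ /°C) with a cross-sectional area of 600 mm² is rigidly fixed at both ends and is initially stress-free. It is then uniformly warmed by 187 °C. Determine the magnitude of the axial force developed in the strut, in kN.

P ≈ 25.7 kN (compressive)

The ends cannot move, so σ = EαΔT = 143×10³ × 1.6×10⁻⁶ × 187 = 42.79 MPa.
P = AEαΔT = 600 × 143×10³ × 1.6×10⁻⁶ × 187 = 25.67 kN (compressive).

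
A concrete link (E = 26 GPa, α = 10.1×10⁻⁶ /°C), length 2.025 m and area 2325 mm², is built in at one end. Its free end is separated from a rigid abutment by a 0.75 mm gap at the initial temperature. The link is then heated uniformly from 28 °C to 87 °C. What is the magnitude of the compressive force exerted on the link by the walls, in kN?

P ≈ 13.6 kN

Unrestrained expansion: δ_free = αΔT L = 10.1×10⁻⁶ × 59 × 2025 = 1.207 mm.
This exceeds the 0.75 mm gap, so the wall pushes back. The portion of expansion that must be recovered elastically is δ_free − gap = 1.207 − 0.75 = 0.4567 mm.
That suppressed elongation corresponds to σ = E·Δ/L = 26×10³ × 0.4567/2025 = 5.864 MPa.
Force on the wall = σA = 5.864 × 2325 mm² = 13.63 kN.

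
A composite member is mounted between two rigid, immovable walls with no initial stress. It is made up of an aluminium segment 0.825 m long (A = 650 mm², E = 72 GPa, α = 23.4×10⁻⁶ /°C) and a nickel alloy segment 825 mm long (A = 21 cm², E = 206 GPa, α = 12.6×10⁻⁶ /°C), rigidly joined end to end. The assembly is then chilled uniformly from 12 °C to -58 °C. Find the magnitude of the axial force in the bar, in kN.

With the walls removed the bar would change length by δ_free = Σ αᵢΔT Lᵢ = 23.4×10⁻⁶×70×825 + 12.6×10⁻⁶×70×825 = 2.079 mm.
Since the ends are fixed, an axial force P builds up, equal in every segment, with P · Σ Lᵢ/(AᵢEᵢ) = δ_free.
The series flexibility is Σ Lᵢ/(AᵢEᵢ) = 825/(650×72×10³) + 825/(2100×206×10³) = 1.954×10⁻⁵ mm/N.
So P = 2.079 / 1.954×10⁻⁵ = 106.4 kN, tensile.

P ≈ 106 kN (tensile)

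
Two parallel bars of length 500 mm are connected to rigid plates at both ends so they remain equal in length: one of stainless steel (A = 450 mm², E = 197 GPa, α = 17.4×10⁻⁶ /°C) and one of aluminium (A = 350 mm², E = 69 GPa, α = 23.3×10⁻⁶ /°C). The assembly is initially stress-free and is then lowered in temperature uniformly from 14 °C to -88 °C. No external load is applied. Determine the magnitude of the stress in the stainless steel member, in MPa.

The aluminium has the larger α, so on cooling it would change length more than the stainless steel if both were free. The rigid plates force a common final length, so the aluminium is put into tension and the stainless steel into compression, with equal and opposite forces P (no external load).
Compatibility of the two members (thermal + elastic change equal): (α₁ − α₂)ΔT = P·[1/(A₁E₁) + 1/(A₂E₂)].
|α₁ − α₂|·ΔT = 5.9×10⁻⁶ × 102 = 0.0006018.
1/(A₁E₁) + 1/(A₂E₂) = 1/(450×197×10³) + 1/(350×69×10³) = 5.269×10⁻⁸ N⁻¹.
P = 0.0006018 / 5.269×10⁻⁸ = 11420 N = 11.42 kN.
σ_{stainless steel} = P/A₁ = 11420/450 = 25.38 MPa, compressive.

σ ≈ 25.4 MPa (compressive)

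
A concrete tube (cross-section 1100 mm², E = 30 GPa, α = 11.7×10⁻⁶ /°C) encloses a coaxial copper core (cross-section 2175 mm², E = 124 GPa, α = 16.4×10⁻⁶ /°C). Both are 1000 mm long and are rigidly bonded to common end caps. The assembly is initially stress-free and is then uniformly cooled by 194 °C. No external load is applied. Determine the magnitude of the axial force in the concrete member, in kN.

The copper has the larger α, so on cooling it would change length more than the concrete if both were free. The rigid plates force a common final length, so the copper is put into tension and the concrete into compression, with equal and opposite forces P (no external load).
Compatibility of the two members (thermal + elastic change equal): (α₁ − α₂)ΔT = P·[1/(A₁E₁) + 1/(A₂E₂)].
|α₁ − α₂|·ΔT = 4.7×10⁻⁶ × 194 = 0.0009118.
1/(A₁E₁) + 1/(A₂E₂) = 1/(1100×30×10³) + 1/(2175×124×10³) = 3.401×10⁻⁸ N⁻¹.
So P = 0.0009118 / 3.401×10⁻⁸ = 26.81 kN.

P ≈ 26.8 kN (compressive in the concrete)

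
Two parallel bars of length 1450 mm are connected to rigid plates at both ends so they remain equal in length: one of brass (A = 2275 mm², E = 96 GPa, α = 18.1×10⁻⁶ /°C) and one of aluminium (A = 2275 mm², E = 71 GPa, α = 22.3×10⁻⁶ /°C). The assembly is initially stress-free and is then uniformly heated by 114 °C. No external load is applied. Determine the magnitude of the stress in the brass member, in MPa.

σ ≈ 19.5 MPa (tensile)

Both members must finish at the same length. With the larger α, the aluminium tends to over-expand; the plates restrain it, putting the aluminium in compression and the brass in tension. With no external load the two internal forces are equal and opposite, magnitude P.
Compatibility of the two members (thermal + elastic change equal): (α₁ − α₂)ΔT = P·[1/(A₁E₁) + 1/(A₂E₂)].
|α₁ − α₂|·ΔT = 4.2×10⁻⁶ × 114 = 0.0004788.
1/(A₁E₁) + 1/(A₂E₂) = 1/(2275×96×10³) + 1/(2275×71×10³) = 1.077×10⁻⁸ N⁻¹.
So P = 0.0004788 / 1.077×10⁻⁸ = 44.46 kN.
σ_{brass} = P/A₁ = 44460/2275 = 19.54 MPa, tensile.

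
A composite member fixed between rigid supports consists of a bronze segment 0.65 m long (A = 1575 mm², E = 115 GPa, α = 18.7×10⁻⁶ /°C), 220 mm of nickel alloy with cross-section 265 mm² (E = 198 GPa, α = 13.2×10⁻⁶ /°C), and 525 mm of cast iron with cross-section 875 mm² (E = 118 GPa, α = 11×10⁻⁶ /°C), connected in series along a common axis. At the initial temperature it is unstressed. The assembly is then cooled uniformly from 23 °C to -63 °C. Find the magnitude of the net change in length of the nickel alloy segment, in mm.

With the walls removed the bar would change length by δ_free = Σ αᵢΔT Lᵢ = 18.7×10⁻⁶×86×650 + 13.2×10⁻⁶×86×220 + 11×10⁻⁶×86×525 = 1.792 mm.
The walls prevent any net length change, so an axial force P (same in every segment) develops. Compatibility: P · Σ Lᵢ/(AᵢEᵢ) = δ_free.
Σ Lᵢ/(AᵢEᵢ) = 650/(1575×115×10³) + 220/(265×198×10³) + 525/(875×118×10³) = 1.287×10⁻⁵ mm/N.
P = 1.792 / 1.287×10⁻⁵ = 139300 N = 139.3 kN, tensile.
For the nickel alloy segment, free thermal change = 13.2×10⁻⁶×86×220 = 0.2497 mm and elastic change from P = 139300×220/(265×198×10³) = 0.5839 mm; these oppose, so the net change is 0.334 mm (segment lengthens).

|ΔL| ≈ 0.334 mm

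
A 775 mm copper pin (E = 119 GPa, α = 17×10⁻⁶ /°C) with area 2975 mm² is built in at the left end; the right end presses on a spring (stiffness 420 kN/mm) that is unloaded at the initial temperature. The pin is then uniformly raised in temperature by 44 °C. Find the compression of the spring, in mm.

δ ≈ 0.302 mm

The unrestrained thermal change is αΔT L = 17×10⁻⁶ × 44 × 775 = 0.5797 mm.
Let P be the compressive force at the spring. The pin shortens elastically by PL/(AE) and the spring compresses by P/k; together these equal δ_free.
So P = δ_free / [L/(AE) + 1/k] = 0.5797 / [ 775/(2975×119×10³) + 1/(420×10³) ].
P = 0.5797 / 4.57×10⁻⁶ = 126800 N.
Spring compression = P/k = 126800/(420×10³) = 0.302 mm.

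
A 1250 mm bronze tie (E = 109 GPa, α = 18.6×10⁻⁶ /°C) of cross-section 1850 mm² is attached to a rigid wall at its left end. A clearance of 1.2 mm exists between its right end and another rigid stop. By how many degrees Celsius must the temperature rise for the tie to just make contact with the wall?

ΔT ≈ 51.6 °C

The gap closes when αΔT L = 1.2 mm, since the tie is still unstressed at that instant.
ΔT = 1.2 / (18.6×10⁻⁶ × 1250) = 51.61 °C.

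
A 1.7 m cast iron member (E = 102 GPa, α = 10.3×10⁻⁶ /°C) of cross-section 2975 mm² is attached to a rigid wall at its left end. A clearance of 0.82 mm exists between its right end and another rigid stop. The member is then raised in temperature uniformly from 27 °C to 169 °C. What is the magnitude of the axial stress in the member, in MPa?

σ ≈ 100 MPa (compressive)

Free thermal elongation = αΔT L = 10.3×10⁻⁶ × 142 × 1700 = 2.486 mm.
This exceeds the 0.82 mm gap, so the wall pushes back. The portion of expansion that must be recovered elastically is δ_free − gap = 2.486 − 0.82 = 1.666 mm.
So σ = E(δ_free − g)/L = 102×10³ × 1.666/1700 = 99.99 MPa.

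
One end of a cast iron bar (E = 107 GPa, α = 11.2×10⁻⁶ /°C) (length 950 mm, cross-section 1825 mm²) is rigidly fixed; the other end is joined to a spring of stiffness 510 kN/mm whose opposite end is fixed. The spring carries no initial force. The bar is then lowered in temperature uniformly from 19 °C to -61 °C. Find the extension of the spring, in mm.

If the spring were absent the bar would shorten by αΔT L = 11.2×10⁻⁶ × 80 × 950 = 0.8512 mm.
Let P be the tensile force in the spring. The bar extends elastically by PL/(AE) and the spring stretches by P/k; together these equal δ_free.
P [ L/(AE) + 1/k ] = δ_free → P [ 950/(1825×107×10³) + 1/(510×10³) ] = 0.8512.
P = 0.8512 / 6.826×10⁻⁶ = 124700 N.
Spring extension = P/k = 124700/(510×10³) = 0.2445 mm.

δ ≈ 0.245 mm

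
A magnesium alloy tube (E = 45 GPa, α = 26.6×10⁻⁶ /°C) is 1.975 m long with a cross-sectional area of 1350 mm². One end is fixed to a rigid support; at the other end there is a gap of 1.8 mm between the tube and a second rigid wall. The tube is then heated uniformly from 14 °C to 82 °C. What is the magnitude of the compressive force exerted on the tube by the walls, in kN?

P ≈ 54.5 kN

Unrestrained expansion: δ_free = αΔT L = 26.6×10⁻⁶ × 68 × 1975 = 3.572 mm.
This exceeds the 1.8 mm gap, so the wall pushes back. The portion of expansion that must be recovered elastically is δ_free − gap = 3.572 − 1.8 = 1.772 mm.
So σ = E(δ_free − g)/L = 45×10³ × 1.772/1975 = 40.38 MPa.
Force on the wall = σA = 40.38 × 1350 mm² = 54.52 kN.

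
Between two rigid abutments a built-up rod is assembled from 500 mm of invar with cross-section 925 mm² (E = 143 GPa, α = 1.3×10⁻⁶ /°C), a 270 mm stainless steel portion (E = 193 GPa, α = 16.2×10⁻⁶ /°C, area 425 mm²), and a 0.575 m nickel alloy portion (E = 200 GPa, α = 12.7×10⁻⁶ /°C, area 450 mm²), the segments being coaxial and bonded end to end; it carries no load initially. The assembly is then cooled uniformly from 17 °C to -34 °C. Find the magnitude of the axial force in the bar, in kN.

With the walls removed the bar would change length by δ_free = Σ αᵢΔT Lᵢ = 1.3×10⁻⁶×51×500 + 16.2×10⁻⁶×51×270 + 12.7×10⁻⁶×51×575 = 0.6287 mm.
The rigid supports impose zero overall length change; the single axial force P common to all segments must satisfy P Σ Lᵢ/(AᵢEᵢ) = δ_free.
Σ Lᵢ/(AᵢEᵢ) = 500/(925×143×10³) + 270/(425×193×10³) + 575/(450×200×10³) = 1.346×10⁻⁵ mm/N.
So P = 0.6287 / 1.346×10⁻⁵ = 46.7 kN, tensile.

P ≈ 46.7 kN (tensile)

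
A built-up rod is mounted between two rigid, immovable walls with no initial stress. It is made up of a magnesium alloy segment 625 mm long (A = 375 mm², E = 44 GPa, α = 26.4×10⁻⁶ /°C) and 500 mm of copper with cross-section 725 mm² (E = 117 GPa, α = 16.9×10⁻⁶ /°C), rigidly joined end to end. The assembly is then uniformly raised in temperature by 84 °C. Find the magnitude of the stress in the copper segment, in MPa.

σ ≈ 66 MPa (compressive)

With the walls removed the bar would change length by δ_free = Σ αᵢΔT Lᵢ = 26.4×10⁻⁶×84×625 + 16.9×10⁻⁶×84×500 = 2.096 mm.
Since the ends are fixed, an axial force P builds up, equal in every segment, with P · Σ Lᵢ/(AᵢEᵢ) = δ_free.
The series flexibility is Σ Lᵢ/(AᵢEᵢ) = 625/(375×44×10³) + 500/(725×117×10³) = 4.377×10⁻⁵ mm/N.
P = 2.096 / 4.377×10⁻⁵ = 47880 N = 47.88 kN, compressive.
σ_{copper} = P / A = 47880 / 725 = 66.04 MPa.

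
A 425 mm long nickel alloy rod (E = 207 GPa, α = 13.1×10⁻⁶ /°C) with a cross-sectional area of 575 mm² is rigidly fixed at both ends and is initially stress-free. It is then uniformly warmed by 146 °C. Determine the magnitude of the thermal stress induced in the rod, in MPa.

σ ≈ 396 MPa (compressive)

The supports are rigid, so the total axial strain is zero. The restrained thermal strain is ε = αΔT = 13.1×10⁻⁶ × 146 = 1912.6×10⁻⁶.
The stress required to suppress this strain is σ = Eε = 207×10³ × 1912.6×10⁻⁶ = 395.9 MPa, compressive since the rod is trying to expand.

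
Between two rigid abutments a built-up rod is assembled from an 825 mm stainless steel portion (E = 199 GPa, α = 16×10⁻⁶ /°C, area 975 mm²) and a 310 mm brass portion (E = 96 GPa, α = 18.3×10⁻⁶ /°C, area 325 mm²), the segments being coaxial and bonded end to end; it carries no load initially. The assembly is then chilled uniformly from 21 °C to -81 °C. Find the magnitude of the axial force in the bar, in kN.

With the walls removed the bar would change length by δ_free = Σ αᵢΔT Lᵢ = 16×10⁻⁶×102×825 + 18.3×10⁻⁶×102×310 = 1.925 mm.
Since the ends are fixed, an axial force P builds up, equal in every segment, with P · Σ Lᵢ/(AᵢEᵢ) = δ_free.
Σ Lᵢ/(AᵢEᵢ) = 825/(975×199×10³) + 310/(325×96×10³) = 1.419×10⁻⁵ mm/N.
P = 1.925 / 1.419×10⁻⁵ = 135700 N = 135.7 kN, tensile.

P ≈ 136 kN (tensile)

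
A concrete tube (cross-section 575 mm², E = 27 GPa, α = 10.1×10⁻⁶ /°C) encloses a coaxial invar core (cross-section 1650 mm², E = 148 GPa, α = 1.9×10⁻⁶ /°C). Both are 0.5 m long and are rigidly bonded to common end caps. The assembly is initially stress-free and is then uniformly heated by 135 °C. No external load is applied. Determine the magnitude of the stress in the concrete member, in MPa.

Both members must finish at the same length. With the larger α, the concrete tends to over-expand; the plates restrain it, putting the concrete in compression and the invar in tension. With no external load the two internal forces are equal and opposite, magnitude P.
Setting the final lengths equal and cancelling L: (α₁ − α₂)ΔT = P/(A₁E₁) + P/(A₂E₂).
|α₁ − α₂|·ΔT = 8.2×10⁻⁶ × 135 = 0.001107.
1/(A₁E₁) + 1/(A₂E₂) = 1/(575×27×10³) + 1/(1650×148×10³) = 6.851×10⁻⁸ N⁻¹.
P = 0.001107 / 6.851×10⁻⁸ = 16160 N = 16.16 kN.
σ_{concrete} = P/A₁ = 16160/575 = 28.1 MPa, compressive.

σ ≈ 28.1 MPa (compressive)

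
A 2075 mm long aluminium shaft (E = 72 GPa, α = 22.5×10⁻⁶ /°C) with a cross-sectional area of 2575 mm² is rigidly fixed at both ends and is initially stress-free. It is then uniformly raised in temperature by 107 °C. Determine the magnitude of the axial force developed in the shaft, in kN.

P ≈ 446 kN (compressive)

The ends cannot move, so σ = EαΔT = 72×10³ × 22.5×10⁻⁶ × 107 = 173.3 MPa.
Then P = σA = 173.3 × 2575 mm² = 446.4 kN, compressive.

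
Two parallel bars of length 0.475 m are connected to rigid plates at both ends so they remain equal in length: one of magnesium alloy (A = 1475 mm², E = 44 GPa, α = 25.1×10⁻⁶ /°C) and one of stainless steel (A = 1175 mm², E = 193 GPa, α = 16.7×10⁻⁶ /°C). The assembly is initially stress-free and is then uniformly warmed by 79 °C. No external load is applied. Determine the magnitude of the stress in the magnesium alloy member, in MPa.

σ ≈ 22.7 MPa (compressive)

Both members must finish at the same length. With the larger α, the magnesium alloy tends to over-expand; the plates restrain it, putting the magnesium alloy in compression and the stainless steel in tension. With no external load the two internal forces are equal and opposite, magnitude P.
Setting the final lengths equal and cancelling L: (α₁ − α₂)ΔT = P/(A₁E₁) + P/(A₂E₂).
|α₁ − α₂|·ΔT = 8.4×10⁻⁶ × 79 = 0.0006636.
1/(A₁E₁) + 1/(A₂E₂) = 1/(1475×44×10³) + 1/(1175×193×10³) = 1.982×10⁻⁸ N⁻¹.
So P = 0.0006636 / 1.982×10⁻⁸ = 33.48 kN.
σ_{magnesium alloy} = P/A₁ = 33480/1475 = 22.7 MPa, compressive.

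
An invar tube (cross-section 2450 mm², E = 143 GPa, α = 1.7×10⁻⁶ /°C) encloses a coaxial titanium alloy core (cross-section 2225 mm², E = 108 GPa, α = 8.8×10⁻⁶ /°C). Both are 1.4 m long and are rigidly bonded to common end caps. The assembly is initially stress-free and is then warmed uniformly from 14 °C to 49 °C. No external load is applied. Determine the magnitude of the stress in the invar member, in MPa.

Both members must finish at the same length. With the larger α, the titanium alloy tends to over-expand; the plates restrain it, putting the titanium alloy in compression and the invar in tension. With no external load the two internal forces are equal and opposite, magnitude P.
Equating the net (thermal + elastic) strains gives |α₁ − α₂|·ΔT = P·[1/(A₁E₁) + 1/(A₂E₂)].
|α₁ − α₂|·ΔT = 7.1×10⁻⁶ × 35 = 0.0002485.
1/(A₁E₁) + 1/(A₂E₂) = 1/(2450×143×10³) + 1/(2225×108×10³) = 7.016×10⁻⁹ N⁻¹.
So P = 0.0002485 / 7.016×10⁻⁹ = 35.42 kN.
σ_{invar} = P/A₁ = 35420/2450 = 14.46 MPa, tensile.

σ ≈ 14.5 MPa (tensile)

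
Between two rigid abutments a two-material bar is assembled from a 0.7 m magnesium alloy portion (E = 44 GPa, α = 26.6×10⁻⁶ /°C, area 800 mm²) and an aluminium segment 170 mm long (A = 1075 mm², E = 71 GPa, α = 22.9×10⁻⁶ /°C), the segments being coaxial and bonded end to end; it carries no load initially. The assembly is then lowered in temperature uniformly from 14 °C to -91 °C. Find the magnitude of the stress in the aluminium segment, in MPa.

If the supports were absent, the total length change would be Σ αᵢΔT Lᵢ = 26.6×10⁻⁶×105×700 + 22.9×10⁻⁶×105×170 = 2.364 mm.
The walls prevent any net length change, so an axial force P (same in every segment) develops. Compatibility: P · Σ Lᵢ/(AᵢEᵢ) = δ_free.
The series flexibility is Σ Lᵢ/(AᵢEᵢ) = 700/(800×44×10³) + 170/(1075×71×10³) = 2.211×10⁻⁵ mm/N.
So P = 2.364 / 2.211×10⁻⁵ = 106.9 kN, tensile.
σ_{aluminium} = P / A = 106900 / 1075 = 99.44 MPa.

σ ≈ 99.4 MPa (tensile)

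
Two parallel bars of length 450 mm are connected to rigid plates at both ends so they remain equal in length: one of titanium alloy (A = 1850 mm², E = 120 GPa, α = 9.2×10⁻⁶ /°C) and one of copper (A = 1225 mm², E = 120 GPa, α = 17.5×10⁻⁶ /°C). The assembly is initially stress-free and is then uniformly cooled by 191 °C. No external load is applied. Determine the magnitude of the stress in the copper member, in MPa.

Equilibrium of a rigid end plate with no external load gives equal and opposite internal forces ±P in the two members. Since α_{copper} > α_{titanium alloy}, cooling drives the copper into tension and the titanium alloy into compression.
Compatibility of the two members (thermal + elastic change equal): (α₁ − α₂)ΔT = P·[1/(A₁E₁) + 1/(A₂E₂)].
|α₁ − α₂|·ΔT = 8.3×10⁻⁶ × 191 = 0.001585.
1/(A₁E₁) + 1/(A₂E₂) = 1/(1850×120×10³) + 1/(1225×120×10³) = 1.131×10⁻⁸ N⁻¹.
So P = 0.001585 / 1.131×10⁻⁸ = 140.2 kN.
σ_{copper} = P/A₂ = 140200/1225 = 114.5 MPa, tensile.

σ ≈ 114 MPa (tensile)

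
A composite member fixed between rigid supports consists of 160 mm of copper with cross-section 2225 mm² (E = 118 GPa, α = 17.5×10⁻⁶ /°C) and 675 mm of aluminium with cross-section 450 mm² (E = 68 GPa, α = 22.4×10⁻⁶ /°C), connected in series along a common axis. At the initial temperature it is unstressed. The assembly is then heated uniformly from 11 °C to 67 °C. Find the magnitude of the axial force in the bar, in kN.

With the walls removed the bar would change length by δ_free = Σ αᵢΔT Lᵢ = 17.5×10⁻⁶×56×160 + 22.4×10⁻⁶×56×675 = 1.004 mm.
The rigid supports impose zero overall length change; the single axial force P common to all segments must satisfy P Σ Lᵢ/(AᵢEᵢ) = δ_free.
The series flexibility is Σ Lᵢ/(AᵢEᵢ) = 160/(2225×118×10³) + 675/(450×68×10³) = 2.267×10⁻⁵ mm/N.
P = 1.004 / 2.267×10⁻⁵ = 44270 N = 44.27 kN, compressive.

P ≈ 44.3 kN (compressive)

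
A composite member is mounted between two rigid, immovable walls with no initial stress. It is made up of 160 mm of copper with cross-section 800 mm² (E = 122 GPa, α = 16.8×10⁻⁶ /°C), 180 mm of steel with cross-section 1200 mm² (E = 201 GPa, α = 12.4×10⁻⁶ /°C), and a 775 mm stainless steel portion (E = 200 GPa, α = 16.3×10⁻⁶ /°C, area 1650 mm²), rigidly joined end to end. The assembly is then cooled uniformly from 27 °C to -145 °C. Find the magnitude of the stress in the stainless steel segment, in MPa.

σ ≈ 386 MPa (tensile)

Free thermal contraction of the whole bar: Σ αᵢΔT Lᵢ = 16.8×10⁻⁶×172×160 + 12.4×10⁻⁶×172×180 + 16.3×10⁻⁶×172×775 = 3.019 mm.
The walls prevent any net length change, so an axial force P (same in every segment) develops. Compatibility: P · Σ Lᵢ/(AᵢEᵢ) = δ_free.
Σ Lᵢ/(AᵢEᵢ) = 160/(800×122×10³) + 180/(1200×201×10³) + 775/(1650×200×10³) = 4.734×10⁻⁶ mm/N.
P = 3.019 / 4.734×10⁻⁶ = 637700 N = 637.7 kN, tensile.
σ_{stainless steel} = P / A = 637700 / 1650 = 386.5 MPa.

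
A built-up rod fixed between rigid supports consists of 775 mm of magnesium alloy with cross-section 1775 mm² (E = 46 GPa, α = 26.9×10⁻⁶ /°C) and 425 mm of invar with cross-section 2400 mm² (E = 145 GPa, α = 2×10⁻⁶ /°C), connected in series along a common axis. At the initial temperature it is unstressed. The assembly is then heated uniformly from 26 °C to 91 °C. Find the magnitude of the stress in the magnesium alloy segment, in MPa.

σ ≈ 74.2 MPa (compressive)

If the supports were absent, the total length change would be Σ αᵢΔT Lᵢ = 26.9×10⁻⁶×65×775 + 2×10⁻⁶×65×425 = 1.41 mm.
The walls prevent any net length change, so an axial force P (same in every segment) develops. Compatibility: P · Σ Lᵢ/(AᵢEᵢ) = δ_free.
The series flexibility is Σ Lᵢ/(AᵢEᵢ) = 775/(1775×46×10³) + 425/(2400×145×10³) = 1.071×10⁻⁵ mm/N.
P = 1.41 / 1.071×10⁻⁵ = 131600 N = 131.6 kN, compressive.
σ_{magnesium alloy} = P / A = 131600 / 1775 = 74.17 MPa.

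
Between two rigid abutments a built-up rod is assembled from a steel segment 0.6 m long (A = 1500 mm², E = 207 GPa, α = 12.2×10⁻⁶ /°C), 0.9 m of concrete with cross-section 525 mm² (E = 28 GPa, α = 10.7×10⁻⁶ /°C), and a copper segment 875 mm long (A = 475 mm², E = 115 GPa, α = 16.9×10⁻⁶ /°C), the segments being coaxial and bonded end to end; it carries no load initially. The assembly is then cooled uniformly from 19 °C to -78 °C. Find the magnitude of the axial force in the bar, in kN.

P ≈ 38.9 kN (tensile)

If the supports were absent, the total length change would be Σ αᵢΔT Lᵢ = 12.2×10⁻⁶×97×600 + 10.7×10⁻⁶×97×900 + 16.9×10⁻⁶×97×875 = 3.079 mm.
The walls prevent any net length change, so an axial force P (same in every segment) develops. Compatibility: P · Σ Lᵢ/(AᵢEᵢ) = δ_free.
The series flexibility is Σ Lᵢ/(AᵢEᵢ) = 600/(1500×207×10³) + 900/(525×28×10³) + 875/(475×115×10³) = 7.918×10⁻⁵ mm/N.
P = 3.079 / 7.918×10⁻⁵ = 38880 N = 38.88 kN, tensile.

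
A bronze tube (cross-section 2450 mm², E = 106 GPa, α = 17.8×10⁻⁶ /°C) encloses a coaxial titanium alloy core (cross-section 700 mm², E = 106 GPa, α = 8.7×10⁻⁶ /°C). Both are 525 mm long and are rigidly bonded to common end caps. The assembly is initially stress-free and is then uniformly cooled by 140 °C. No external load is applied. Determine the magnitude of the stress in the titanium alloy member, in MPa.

σ ≈ 105 MPa (compressive)

Both members must finish at the same length. With the larger α, the bronze tends to over-contract; the plates restrain it, putting the bronze in tension and the titanium alloy in compression. With no external load the two internal forces are equal and opposite, magnitude P.
Equating the net (thermal + elastic) strains gives |α₁ − α₂|·ΔT = P·[1/(A₁E₁) + 1/(A₂E₂)].
|α₁ − α₂|·ΔT = 9.1×10⁻⁶ × 140 = 0.001274.
1/(A₁E₁) + 1/(A₂E₂) = 1/(2450×106×10³) + 1/(700×106×10³) = 1.733×10⁻⁸ N⁻¹.
P = 0.001274 / 1.733×10⁻⁸ = 73520 N = 73.52 kN.
σ_{titanium alloy} = P/A₂ = 73520/700 = 105 MPa, compressive.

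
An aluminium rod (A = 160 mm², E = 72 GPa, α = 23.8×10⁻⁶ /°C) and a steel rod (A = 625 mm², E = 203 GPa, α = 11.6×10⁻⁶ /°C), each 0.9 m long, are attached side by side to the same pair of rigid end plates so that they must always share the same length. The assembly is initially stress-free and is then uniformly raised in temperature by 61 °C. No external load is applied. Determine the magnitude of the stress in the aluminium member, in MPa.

The aluminium has the larger α, so on heating it would change length more than the steel if both were free. The rigid plates force a common final length, so the aluminium is put into compression and the steel into tension, with equal and opposite forces P (no external load).
Compatibility of the two members (thermal + elastic change equal): (α₁ − α₂)ΔT = P·[1/(A₁E₁) + 1/(A₂E₂)].
|α₁ − α₂|·ΔT = 12.2×10⁻⁶ × 61 = 0.0007442.
1/(A₁E₁) + 1/(A₂E₂) = 1/(160×72×10³) + 1/(625×203×10³) = 9.469×10⁻⁸ N⁻¹.
P = 0.0007442 / 9.469×10⁻⁸ = 7860 N = 7.86 kN.
σ_{aluminium} = P/A₁ = 7860/160 = 49.12 MPa, compressive.

σ ≈ 49.1 MPa (compressive)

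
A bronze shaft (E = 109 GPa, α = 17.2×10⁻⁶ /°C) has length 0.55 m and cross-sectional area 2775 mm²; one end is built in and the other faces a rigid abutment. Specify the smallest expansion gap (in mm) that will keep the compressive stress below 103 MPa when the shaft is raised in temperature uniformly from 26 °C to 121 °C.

g ≈ 0.379 mm

With no wall the shaft would lengthen by αΔT L = 17.2×10⁻⁶ × 95 × 550 = 0.8987 mm.
A stress of 103 MPa corresponds to the wall pushing the shaft back by σL/E = 103×550/(109×10³) = 0.5197 mm.
The gap must absorb the remainder: g_min = 0.8987 − 0.5197 = 0.379 mm.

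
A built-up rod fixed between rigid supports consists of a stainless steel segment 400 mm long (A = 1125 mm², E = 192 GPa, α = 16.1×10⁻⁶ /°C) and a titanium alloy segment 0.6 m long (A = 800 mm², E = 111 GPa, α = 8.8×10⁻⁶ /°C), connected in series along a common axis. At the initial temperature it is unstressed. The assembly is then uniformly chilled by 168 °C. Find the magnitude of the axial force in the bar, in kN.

P ≈ 229 kN (tensile)

If the supports were absent, the total length change would be Σ αᵢΔT Lᵢ = 16.1×10⁻⁶×168×400 + 8.8×10⁻⁶×168×600 = 1.969 mm.
The rigid supports impose zero overall length change; the single axial force P common to all segments must satisfy P Σ Lᵢ/(AᵢEᵢ) = δ_free.
Σ Lᵢ/(AᵢEᵢ) = 400/(1125×192×10³) + 600/(800×111×10³) = 8.609×10⁻⁶ mm/N.
P = 1.969 / 8.609×10⁻⁶ = 228700 N = 228.7 kN, tensile.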